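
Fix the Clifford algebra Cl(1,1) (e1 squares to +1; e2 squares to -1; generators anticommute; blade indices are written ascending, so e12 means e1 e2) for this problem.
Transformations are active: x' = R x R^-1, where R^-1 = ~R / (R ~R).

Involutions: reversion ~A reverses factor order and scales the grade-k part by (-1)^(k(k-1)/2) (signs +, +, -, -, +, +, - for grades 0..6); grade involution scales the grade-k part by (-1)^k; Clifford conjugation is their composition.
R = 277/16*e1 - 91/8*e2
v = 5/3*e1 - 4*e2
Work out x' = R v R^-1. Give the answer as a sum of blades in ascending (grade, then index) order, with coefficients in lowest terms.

~R = 277/16*e1 - 91/8*e2, and R ~R = 43605/256, so R^-1 = ~R / (43605/256).
R v = -799/48 - 1207/24*e12
Answer: -38863/7695*e1 + 47888/7695*e2


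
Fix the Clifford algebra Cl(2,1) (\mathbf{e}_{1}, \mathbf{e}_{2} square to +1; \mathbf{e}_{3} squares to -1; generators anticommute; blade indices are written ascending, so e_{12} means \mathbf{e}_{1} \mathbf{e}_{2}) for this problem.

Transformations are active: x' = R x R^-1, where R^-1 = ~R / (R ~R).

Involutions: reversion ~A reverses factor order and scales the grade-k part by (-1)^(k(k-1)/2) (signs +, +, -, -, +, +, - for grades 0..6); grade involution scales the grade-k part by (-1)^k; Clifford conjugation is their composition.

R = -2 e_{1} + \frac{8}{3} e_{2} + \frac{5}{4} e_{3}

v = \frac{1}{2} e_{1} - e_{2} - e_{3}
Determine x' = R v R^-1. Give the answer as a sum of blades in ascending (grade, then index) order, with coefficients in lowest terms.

~R = -2 e_{1} + \frac{8}{3} e_{2} + \frac{5}{4} e_{3}, and R ~R = \frac{1375}{144}, so R^-1 = ~R / (\frac{1375}{144}).
R v = -\frac{29}{12} + \frac{2}{3} e_{12} + \frac{11}{8} e_{13} - \frac{17}{12} e_{23}
Answer: \frac{1409}{2750} e_{1} - \frac{481}{1375} e_{2} + \frac{101}{275} e_{3}


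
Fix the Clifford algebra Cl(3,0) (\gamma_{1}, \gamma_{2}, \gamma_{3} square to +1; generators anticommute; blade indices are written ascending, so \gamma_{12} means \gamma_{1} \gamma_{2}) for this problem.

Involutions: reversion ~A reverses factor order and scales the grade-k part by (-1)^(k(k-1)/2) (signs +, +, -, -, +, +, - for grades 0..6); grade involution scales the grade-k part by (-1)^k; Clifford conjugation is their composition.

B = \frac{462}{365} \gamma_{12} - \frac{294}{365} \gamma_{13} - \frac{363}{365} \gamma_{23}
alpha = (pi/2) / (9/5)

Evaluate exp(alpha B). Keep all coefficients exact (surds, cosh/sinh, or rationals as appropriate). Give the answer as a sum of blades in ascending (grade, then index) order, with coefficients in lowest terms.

B^2 term by term: the squares give (\frac{462}{365})^2*(\gamma_{12})^2 + (-\frac{294}{365})^2*(\gamma_{13})^2 + (-\frac{363}{365})^2*(\gamma_{23})^2 = \frac{213444}{133225}*(-1) + \frac{86436}{133225}*(-1) + \frac{131769}{133225}*(-1) = -\frac{81}{25} (each basis 2-blade squares to minus the product of its generators' squares); cross terms between blades sharing an index anticommute and cancel. So B^2 = -\frac{81}{25}.
B^2 = -\frac{81}{25} — the negative square puts this in the circular regime; l = \frac{9}{5}, alpha*l = \frac{\pi}{2}, so exp(alpha B) = cos(\frac{\pi}{2}) + (sin(\frac{\pi}{2})/(\frac{9}{5}))*B = 0 + (\frac{5}{9})*B.
Answer: \frac{154}{219} \gamma_{12} - \frac{98}{219} \gamma_{13} - \frac{121}{219} \gamma_{23}


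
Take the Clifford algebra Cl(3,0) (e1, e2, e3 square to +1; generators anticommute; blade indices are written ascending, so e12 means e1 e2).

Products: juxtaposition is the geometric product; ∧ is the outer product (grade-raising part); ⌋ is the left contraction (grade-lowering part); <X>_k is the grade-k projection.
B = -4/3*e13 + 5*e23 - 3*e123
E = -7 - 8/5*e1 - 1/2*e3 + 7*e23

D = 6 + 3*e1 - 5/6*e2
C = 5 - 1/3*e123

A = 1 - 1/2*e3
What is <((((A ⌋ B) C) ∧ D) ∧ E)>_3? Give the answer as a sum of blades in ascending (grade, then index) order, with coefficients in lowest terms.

step 1: -2/3*e1 + 5/2*e2 + 3/2*e12 - 4/3*e13 + 5*e23 - 3*e123
step 2: -1 - 5/3*e1 + 233/18*e2 + 1/2*e3 + 15/2*e12 - 35/6*e13 + 227/9*e23 - 15*e123
step 3: -6 - 13*e1 + 157/2*e2 + 3*e3 + 68/9*e12 - 73/2*e13 + 607/4*e23 - 691/36*e123
step 4: 42 + 503/5*e1 - 1099/2*e2 - 18*e3 + 3272/45*e12 + 1334/5*e13 - 2287/2*e23 - 12193/60*e123
step 5: -12193/60*e123
Answer: -12193/60*e123


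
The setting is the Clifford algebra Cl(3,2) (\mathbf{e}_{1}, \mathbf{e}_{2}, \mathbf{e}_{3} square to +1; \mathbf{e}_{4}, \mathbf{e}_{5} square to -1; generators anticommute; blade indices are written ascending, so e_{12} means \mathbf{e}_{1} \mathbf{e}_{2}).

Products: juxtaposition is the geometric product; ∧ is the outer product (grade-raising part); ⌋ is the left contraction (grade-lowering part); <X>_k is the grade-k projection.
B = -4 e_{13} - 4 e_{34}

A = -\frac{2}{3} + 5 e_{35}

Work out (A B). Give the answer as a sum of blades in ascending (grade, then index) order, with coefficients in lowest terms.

step 1: \frac{8}{3} e_{13} + 20 e_{15} + \frac{8}{3} e_{34} - 20 e_{45}
Answer: \frac{8}{3} e_{13} + 20 e_{15} + \frac{8}{3} e_{34} - 20 e_{45}


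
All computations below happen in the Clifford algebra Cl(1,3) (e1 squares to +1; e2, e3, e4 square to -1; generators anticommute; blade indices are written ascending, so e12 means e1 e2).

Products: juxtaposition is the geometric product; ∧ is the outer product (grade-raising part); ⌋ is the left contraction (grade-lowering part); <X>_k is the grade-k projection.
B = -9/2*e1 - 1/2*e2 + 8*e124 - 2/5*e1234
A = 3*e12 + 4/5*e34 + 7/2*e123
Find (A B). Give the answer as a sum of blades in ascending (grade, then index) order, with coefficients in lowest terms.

step 1: 3/2*e1 + 27/2*e2 + 127/5*e4 + 8/25*e12 - 7/4*e13 - 63/4*e23 + 134/5*e34 - 32/5*e123 - 18/5*e134 - 2/5*e234
Answer: 3/2*e1 + 27/2*e2 + 127/5*e4 + 8/25*e12 - 7/4*e13 - 63/4*e23 + 134/5*e34 - 32/5*e123 - 18/5*e134 - 2/5*e234


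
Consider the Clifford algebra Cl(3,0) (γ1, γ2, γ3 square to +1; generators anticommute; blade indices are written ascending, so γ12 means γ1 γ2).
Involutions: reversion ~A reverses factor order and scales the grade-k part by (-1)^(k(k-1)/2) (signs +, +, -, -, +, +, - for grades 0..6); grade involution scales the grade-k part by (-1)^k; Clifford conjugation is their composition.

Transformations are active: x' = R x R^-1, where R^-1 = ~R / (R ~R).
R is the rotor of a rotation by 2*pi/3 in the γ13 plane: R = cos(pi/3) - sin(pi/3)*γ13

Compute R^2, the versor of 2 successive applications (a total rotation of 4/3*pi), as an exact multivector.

Because a rotor carries half the rotation angle, composing 2 copies of this γ13-plane rotor multiplies the phase: 2*(pi/3) = 2*pi/3, hence R^2 = cos(2*pi/3) - sin(2*pi/3)*γ13.
cos(2*pi/3) = -1/2 and sin(2*pi/3) = sqrt(3)/2, so R^2 = -1/2 - sqrt(3)/2*γ13. The net rotation is 4/3*pi; the rotor keeps the half-angle phase exactly.
Answer: -1/2 - sqrt(3)/2*γ13


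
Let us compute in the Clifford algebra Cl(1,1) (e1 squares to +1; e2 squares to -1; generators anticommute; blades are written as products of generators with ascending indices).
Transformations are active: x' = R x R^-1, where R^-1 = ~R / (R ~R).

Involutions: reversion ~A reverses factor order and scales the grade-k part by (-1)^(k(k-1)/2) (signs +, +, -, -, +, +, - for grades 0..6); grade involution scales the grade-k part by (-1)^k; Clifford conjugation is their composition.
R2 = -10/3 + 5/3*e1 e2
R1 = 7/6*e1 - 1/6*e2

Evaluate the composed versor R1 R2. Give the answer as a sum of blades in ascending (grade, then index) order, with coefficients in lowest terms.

Distribute over the terms of R1 (each basis-blade product reordered to ascending indices, repeated generators contracted through their squares):
(7/6*e1) R2 = -35/9*e1 + 35/18*e2
(-1/6*e2) R2 = -5/18*e1 + 5/9*e2
Summing the partial products and collecting blades:
Answer: -25/6*e1 + 5/2*e2


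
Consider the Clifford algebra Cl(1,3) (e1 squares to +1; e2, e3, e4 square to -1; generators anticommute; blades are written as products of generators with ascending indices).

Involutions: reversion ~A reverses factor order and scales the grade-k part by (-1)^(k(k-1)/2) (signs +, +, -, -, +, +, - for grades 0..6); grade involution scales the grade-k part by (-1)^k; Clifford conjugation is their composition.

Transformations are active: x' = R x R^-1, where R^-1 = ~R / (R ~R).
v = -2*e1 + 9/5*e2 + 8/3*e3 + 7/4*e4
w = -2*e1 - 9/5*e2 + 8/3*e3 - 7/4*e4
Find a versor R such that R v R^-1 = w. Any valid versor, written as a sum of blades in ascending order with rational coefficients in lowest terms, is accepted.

Sketch: the shared square -33889/3600 makes R = v + w = -4*e1 + 16/3*e3 the natural versor; its sandwich fixes that direction, negates (v - w)/2, and sends v to w.
Answer: -4*e1 + 16/3*e3


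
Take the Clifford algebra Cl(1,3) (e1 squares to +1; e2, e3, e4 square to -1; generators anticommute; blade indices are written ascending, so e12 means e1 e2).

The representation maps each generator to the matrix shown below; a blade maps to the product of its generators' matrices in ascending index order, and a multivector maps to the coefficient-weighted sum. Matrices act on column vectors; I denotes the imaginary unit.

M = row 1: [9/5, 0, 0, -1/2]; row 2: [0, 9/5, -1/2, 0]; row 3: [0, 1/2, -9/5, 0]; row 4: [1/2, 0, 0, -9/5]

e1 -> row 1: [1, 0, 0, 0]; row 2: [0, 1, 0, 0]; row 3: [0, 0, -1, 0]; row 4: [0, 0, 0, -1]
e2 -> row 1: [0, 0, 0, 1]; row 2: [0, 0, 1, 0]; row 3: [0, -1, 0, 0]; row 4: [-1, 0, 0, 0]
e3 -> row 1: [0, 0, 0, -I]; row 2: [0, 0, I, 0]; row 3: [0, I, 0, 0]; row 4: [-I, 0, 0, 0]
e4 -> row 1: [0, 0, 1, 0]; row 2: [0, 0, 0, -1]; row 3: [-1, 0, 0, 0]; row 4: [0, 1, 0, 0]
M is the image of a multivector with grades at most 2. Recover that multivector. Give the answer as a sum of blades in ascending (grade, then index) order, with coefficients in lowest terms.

Method: the blade images are trace-orthogonal — tr(rho(e_A) rho(e_B)^-1) = 4 if A = B and 0 otherwise — and rho(e_A)^-1 = (e_A)^2 * rho(e_A) with (e_A)^2 = +1 or -1, so the coefficient of e_A in the preimage is (e_A)^2 * tr(M rho(e_A))/4.
Nonzero projections over blades of grade <= 2: e1: (e1)^2 = +1, tr(M rho(e1)) = 36/5, coefficient 9/5; e2: (e2)^2 = -1, tr(M rho(e2)) = 2, coefficient -1/2. Every other blade of grade <= 2 projects to 0.
Answer: 9/5*e1 - 1/2*e2


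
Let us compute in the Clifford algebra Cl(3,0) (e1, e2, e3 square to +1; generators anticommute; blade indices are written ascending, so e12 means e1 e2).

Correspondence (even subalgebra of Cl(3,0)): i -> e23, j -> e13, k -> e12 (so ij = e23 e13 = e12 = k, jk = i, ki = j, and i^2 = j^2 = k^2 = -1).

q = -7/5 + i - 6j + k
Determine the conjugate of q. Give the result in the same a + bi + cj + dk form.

In blades: q = -7/5 + e12 - 6*e13 + e23.
Quaternion conjugation is reversion on the even subalgebra: the scalar is fixed and every grade-2 blade flips sign, giving -7/5 - e12 + 6*e13 - e23; translating back:
Answer: -7/5 - i + 6j - k


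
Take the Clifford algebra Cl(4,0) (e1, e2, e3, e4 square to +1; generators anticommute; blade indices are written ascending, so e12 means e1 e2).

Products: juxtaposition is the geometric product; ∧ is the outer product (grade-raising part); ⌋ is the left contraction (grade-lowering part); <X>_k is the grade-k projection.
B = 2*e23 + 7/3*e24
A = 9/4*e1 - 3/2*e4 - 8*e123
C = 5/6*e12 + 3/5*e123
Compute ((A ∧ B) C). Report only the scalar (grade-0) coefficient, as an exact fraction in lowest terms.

step 1: 9/2*e123 + 21/4*e124 - 3*e234
step 2: -27/10 - 15/4*e3 - 35/8*e4 - 9/5*e14 + 63/20*e34 + 5/2*e134
Answer: -27/10


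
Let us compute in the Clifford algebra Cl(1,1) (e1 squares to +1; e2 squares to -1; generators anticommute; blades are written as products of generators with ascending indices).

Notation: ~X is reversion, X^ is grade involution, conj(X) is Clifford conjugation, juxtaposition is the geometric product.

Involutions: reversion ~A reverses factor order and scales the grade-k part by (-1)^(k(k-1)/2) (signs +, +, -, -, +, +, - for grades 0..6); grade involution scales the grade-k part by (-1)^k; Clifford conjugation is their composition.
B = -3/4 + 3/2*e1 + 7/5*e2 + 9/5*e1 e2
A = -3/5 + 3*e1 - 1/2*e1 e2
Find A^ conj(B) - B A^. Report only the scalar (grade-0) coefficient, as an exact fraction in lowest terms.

first term: 117/20 + 49/20*e1 + 549/100*e2 + 1131/200*e1 e2
second term: -99/20 + 13/20*e1 + 381/100*e2 + 699/200*e1 e2
Answer: 54/5


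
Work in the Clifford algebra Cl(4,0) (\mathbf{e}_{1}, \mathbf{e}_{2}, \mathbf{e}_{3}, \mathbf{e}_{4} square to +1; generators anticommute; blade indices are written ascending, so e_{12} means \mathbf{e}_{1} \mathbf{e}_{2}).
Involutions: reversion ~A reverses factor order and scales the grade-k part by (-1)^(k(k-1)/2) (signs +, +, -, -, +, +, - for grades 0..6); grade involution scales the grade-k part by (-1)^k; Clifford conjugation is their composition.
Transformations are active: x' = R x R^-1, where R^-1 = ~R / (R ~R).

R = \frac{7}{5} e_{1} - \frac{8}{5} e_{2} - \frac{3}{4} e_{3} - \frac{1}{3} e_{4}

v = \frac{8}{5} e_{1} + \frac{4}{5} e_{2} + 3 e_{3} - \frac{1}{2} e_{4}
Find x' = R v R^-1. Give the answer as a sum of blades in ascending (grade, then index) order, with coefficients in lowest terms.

~R = \frac{7}{5} e_{1} - \frac{8}{5} e_{2} - \frac{3}{4} e_{3} - \frac{1}{3} e_{4}, and R ~R = \frac{18697}{3600}, so R^-1 = ~R / (\frac{18697}{3600}).
R v = -\frac{337}{300} + \frac{92}{25} e_{12} + \frac{27}{5} e_{13} - \frac{1}{6} e_{14} - \frac{21}{5} e_{23} + \frac{16}{15} e_{24} + \frac{11}{8} e_{34}
Answer: -\frac{29456}{13355} e_{1} - \frac{10084}{93485} e_{2} - \frac{50025}{18697} e_{3} + \frac{24089}{37394} e_{4}


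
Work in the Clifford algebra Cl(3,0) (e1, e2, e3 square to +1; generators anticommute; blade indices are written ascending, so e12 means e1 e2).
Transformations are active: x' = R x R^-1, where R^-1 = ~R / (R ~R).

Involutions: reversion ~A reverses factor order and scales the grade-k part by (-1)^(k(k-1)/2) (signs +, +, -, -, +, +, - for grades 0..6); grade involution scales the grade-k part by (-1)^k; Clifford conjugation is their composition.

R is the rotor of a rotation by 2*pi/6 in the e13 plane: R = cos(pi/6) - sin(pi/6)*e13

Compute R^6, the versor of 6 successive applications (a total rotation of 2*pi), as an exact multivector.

Rotor phase runs at HALF the rotation angle; powers of one rotor simply add phase, so after 6 steps in e13 the phase is 6*pi/6 = pi and R^6 = cos(pi) - sin(pi)*e13.
cos(pi) = -1 and sin(pi) = 0, so R^6 = -1. The total rotation 2*pi is 1 full turn, so every vector returns to itself, yet the rotor is -1, on the OTHER sheet of the double cover (an odd number of 2*pi turns).
Answer: -1


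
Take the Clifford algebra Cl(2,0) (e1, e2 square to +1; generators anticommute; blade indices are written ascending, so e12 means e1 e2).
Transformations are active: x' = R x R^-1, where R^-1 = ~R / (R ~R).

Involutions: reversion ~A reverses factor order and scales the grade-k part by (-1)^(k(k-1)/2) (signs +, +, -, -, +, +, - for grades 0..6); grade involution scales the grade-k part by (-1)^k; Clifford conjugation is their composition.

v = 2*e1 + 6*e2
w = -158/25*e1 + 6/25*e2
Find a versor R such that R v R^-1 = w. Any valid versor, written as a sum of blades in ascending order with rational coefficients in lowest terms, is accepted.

Equal squares first: v^2 = w^2 = 40. Then v + w = -108/25*e1 + 156/25*e2 is a versor taking v to w, provided it is invertible.
Answer: -108/25*e1 + 156/25*e2


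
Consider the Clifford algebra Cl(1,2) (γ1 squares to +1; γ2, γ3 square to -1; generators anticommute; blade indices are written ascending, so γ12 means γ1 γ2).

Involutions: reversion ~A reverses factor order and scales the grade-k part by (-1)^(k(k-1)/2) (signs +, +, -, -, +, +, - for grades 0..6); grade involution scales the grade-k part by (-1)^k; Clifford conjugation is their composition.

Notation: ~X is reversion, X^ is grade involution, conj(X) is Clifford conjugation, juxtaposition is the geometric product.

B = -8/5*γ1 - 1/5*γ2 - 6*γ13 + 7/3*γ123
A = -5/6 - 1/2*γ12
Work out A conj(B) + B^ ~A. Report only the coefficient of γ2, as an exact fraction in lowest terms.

first term: -37/30*γ1 + 19/30*γ2 - 7/6*γ3 - 5*γ13 + 3*γ23 - 35/18*γ123
second term: -37/30*γ1 + 19/30*γ2 - 7/6*γ3 + 5*γ13 - 3*γ23 + 35/18*γ123
Answer: 19/15


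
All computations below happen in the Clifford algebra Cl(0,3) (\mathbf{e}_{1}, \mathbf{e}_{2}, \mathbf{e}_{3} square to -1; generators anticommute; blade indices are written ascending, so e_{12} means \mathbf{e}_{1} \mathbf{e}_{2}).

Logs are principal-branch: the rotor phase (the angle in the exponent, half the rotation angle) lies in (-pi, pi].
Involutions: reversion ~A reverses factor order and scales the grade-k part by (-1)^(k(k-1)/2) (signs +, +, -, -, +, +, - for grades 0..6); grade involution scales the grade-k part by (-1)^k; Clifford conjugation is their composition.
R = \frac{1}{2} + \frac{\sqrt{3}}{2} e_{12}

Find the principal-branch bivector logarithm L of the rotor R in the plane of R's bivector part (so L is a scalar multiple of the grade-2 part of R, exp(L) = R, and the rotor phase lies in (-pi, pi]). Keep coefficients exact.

The scalar part of R is \frac{1}{2}, which pins the rotor phase on the principal branch; dividing the bivector part by the sine of that phase recovers the unit plane, and L is the phase times that plane.
Concretely: cos(phase) = \frac{1}{2} gives phase = ±\frac{\pi}{3}, and since phase/sin(phase) is even the sign is immaterial: L = (phase/sin(phase)) * <R>_2 = (\frac{2 \sqrt{3} \pi}{9}) * <R>_2.
Answer: \frac{\pi}{3} e_{12}


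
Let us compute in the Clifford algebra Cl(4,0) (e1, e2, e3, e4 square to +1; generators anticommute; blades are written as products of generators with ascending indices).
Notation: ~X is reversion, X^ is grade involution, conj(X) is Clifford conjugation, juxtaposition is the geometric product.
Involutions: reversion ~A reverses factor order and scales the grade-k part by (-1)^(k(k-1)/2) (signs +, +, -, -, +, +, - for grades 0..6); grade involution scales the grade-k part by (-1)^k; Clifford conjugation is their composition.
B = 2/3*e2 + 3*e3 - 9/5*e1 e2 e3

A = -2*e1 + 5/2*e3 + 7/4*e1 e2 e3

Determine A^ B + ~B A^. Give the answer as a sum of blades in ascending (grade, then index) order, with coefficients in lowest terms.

first term: -213/20 + 7/12*e1 e2 + 43/6*e1 e3 - 29/15*e2 e3
second term: -87/20 - 133/12*e1 e2 - 29/6*e1 e3 + 29/15*e2 e3
Answer: -15 - 21/2*e1 e2 + 7/3*e1 e3


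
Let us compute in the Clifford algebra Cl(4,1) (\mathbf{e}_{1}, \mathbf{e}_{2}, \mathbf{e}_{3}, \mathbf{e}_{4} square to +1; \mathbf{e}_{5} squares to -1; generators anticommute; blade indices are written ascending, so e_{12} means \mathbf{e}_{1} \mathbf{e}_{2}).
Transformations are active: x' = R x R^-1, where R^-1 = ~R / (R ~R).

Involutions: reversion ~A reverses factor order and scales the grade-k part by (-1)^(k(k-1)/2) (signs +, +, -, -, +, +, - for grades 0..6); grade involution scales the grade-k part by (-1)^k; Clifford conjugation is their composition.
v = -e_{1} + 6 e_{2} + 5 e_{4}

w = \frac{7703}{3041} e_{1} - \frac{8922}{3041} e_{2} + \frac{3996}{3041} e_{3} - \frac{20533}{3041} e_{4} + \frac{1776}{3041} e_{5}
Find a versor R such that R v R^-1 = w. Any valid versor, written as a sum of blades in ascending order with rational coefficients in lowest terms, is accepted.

Since q(v) = q(w) = 62, the sum R = v + w = \frac{4662}{3041} e_{1} + \frac{9324}{3041} e_{2} + \frac{3996}{3041} e_{3} - \frac{5328}{3041} e_{4} + \frac{1776}{3041} e_{5} does the job whenever invertible.
Answer: \frac{4662}{3041} e_{1} + \frac{9324}{3041} e_{2} + \frac{3996}{3041} e_{3} - \frac{5328}{3041} e_{4} + \frac{1776}{3041} e_{5}


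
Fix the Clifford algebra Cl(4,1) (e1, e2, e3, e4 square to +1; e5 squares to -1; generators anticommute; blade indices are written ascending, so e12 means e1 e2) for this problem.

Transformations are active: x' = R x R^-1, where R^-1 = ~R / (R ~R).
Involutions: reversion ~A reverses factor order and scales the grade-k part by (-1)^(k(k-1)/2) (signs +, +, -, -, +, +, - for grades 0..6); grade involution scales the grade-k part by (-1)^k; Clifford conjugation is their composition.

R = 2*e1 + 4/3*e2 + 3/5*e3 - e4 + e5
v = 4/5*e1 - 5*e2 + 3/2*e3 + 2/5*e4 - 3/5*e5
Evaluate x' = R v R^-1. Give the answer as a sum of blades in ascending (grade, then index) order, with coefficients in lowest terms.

~R = 2*e1 + 4/3*e2 + 3/5*e3 - e4 + e5, and R ~R = 1381/225, so R^-1 = ~R / (1381/225).
R v = -119/30 - 166/15*e12 + 63/25*e13 + 8/5*e14 - 2*e15 + 5*e23 - 67/15*e24 + 21/5*e25 + 87/50*e34 - 93/50*e35 + 1/5*e45
Answer: -23374/6905*e1 + 4525/1381*e2 - 6285/2762*e3 + 6163/6905*e4 - 4782/6905*e5


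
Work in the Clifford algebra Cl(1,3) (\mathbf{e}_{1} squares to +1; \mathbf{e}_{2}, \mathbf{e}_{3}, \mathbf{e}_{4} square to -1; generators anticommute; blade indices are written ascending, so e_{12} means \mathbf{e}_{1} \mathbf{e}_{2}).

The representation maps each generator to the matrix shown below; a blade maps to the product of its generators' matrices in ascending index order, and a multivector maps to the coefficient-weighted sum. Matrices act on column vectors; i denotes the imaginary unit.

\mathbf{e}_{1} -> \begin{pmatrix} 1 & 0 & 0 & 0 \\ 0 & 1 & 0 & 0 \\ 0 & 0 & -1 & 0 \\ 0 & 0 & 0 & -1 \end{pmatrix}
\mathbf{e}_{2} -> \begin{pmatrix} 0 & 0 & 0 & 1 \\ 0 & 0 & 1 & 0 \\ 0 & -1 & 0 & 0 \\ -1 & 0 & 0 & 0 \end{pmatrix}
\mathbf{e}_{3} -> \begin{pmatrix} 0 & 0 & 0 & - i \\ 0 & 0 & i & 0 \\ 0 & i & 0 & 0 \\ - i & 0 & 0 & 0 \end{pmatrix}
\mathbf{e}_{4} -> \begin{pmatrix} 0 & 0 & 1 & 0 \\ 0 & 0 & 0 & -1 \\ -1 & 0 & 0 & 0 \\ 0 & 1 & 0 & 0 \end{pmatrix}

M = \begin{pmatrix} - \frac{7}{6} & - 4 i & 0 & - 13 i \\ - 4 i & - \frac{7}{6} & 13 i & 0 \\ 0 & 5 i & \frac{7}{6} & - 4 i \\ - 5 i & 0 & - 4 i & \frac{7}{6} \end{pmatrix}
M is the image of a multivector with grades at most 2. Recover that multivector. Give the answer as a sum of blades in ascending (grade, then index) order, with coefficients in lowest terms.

Method: the blade images are trace-orthogonal — tr(rho(e_A) rho(e_B)^-1) = 4 if A = B and 0 otherwise — and rho(e_A)^-1 = (e_A)^2 * rho(e_A) with (e_A)^2 = +1 or -1, so the coefficient of e_A in the preimage is (e_A)^2 * tr(M rho(e_A))/4.
Nonzero projections over blades of grade <= 2: e_{1}: (e_{1})^2 = +1, tr(M rho(e_{1})) = - \frac{14}{3}, coefficient -\frac{7}{6}; e_{3}: (e_{3})^2 = -1, tr(M rho(e_{3})) = -36, coefficient 9; e_{13}: (e_{13})^2 = +1, tr(M rho(e_{13})) = 16, coefficient 4; e_{34}: (e_{34})^2 = -1, tr(M rho(e_{34})) = -16, coefficient 4. Every other blade of grade <= 2 projects to 0.
Answer: -\frac{7}{6} e_{1} + 9 e_{3} + 4 e_{13} + 4 e_{34}


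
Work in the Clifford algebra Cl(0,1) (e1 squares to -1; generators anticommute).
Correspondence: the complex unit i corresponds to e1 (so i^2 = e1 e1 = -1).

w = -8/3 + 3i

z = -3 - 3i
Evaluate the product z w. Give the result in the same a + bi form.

In blades: z = -3 - 3*e1, w = -8/3 + 3*e1.
Distribute z over w term by term (generator squares from the signature, products reordered to ascending indices): (-3)*w = 8 - 9*e1; (-3*e1)*w = 9 + 8*e1.
Sum: 17 - e1; translating back through the correspondence:
Answer: 17 - i


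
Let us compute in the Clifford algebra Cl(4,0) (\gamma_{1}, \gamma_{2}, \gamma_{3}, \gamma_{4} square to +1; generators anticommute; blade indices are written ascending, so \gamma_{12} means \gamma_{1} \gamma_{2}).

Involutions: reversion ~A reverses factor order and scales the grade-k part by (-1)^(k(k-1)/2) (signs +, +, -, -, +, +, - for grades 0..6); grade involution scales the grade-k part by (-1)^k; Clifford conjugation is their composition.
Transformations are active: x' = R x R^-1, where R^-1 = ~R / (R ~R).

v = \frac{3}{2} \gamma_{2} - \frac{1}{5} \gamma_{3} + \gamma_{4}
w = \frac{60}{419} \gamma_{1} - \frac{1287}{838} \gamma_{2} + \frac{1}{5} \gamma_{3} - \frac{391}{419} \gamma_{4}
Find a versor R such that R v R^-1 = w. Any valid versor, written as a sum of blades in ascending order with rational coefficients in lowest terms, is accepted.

The midline construction: v and w both square to \frac{329}{100}, so reflecting in their sum \frac{60}{419} \gamma_{1} - \frac{15}{419} \gamma_{2} + \frac{28}{419} \gamma_{4} exchanges them.
Answer: \frac{60}{419} \gamma_{1} - \frac{15}{419} \gamma_{2} + \frac{28}{419} \gamma_{4}


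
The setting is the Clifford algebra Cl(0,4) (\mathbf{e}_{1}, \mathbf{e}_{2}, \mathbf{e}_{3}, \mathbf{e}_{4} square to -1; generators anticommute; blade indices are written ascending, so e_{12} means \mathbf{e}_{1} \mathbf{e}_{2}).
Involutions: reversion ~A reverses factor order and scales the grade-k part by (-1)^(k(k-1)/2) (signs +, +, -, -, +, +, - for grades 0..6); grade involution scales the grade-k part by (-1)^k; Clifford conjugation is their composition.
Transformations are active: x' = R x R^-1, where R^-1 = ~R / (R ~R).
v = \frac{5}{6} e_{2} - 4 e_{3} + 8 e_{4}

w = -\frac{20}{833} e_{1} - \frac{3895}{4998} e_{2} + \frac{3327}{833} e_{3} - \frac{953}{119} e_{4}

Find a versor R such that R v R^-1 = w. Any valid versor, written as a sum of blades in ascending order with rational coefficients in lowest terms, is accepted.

Sketch: the shared square -\frac{2905}{36} makes R = v + w = -\frac{20}{833} e_{1} + \frac{45}{833} e_{2} - \frac{5}{833} e_{3} - \frac{1}{119} e_{4} the natural versor; its sandwich fixes that direction, negates (v - w)/2, and sends v to w.
Answer: -\frac{20}{833} e_{1} + \frac{45}{833} e_{2} - \frac{5}{833} e_{3} - \frac{1}{119} e_{4}


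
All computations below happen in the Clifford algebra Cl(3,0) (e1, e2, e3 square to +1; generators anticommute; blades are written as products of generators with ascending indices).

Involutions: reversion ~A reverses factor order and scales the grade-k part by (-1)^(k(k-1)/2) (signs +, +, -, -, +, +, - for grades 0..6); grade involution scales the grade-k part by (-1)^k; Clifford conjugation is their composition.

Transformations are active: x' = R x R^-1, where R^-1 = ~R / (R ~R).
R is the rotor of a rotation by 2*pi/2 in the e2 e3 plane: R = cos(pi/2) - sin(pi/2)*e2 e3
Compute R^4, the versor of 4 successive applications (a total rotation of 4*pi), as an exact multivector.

Rotor phase runs at HALF the rotation angle; powers of one rotor simply add phase, so after 4 steps in e2 e3 the phase is 4*pi/2 = 2*pi and R^4 = cos(2*pi) - sin(2*pi)*e2 e3.
cos(2*pi) = 1 and sin(2*pi) = 0, so R^4 = 1. The total rotation 4*pi is 2 full turns, so every vector returns to itself, yet the rotor is +1, back on the identity sheet (an even number of 2*pi turns).
Answer: 1


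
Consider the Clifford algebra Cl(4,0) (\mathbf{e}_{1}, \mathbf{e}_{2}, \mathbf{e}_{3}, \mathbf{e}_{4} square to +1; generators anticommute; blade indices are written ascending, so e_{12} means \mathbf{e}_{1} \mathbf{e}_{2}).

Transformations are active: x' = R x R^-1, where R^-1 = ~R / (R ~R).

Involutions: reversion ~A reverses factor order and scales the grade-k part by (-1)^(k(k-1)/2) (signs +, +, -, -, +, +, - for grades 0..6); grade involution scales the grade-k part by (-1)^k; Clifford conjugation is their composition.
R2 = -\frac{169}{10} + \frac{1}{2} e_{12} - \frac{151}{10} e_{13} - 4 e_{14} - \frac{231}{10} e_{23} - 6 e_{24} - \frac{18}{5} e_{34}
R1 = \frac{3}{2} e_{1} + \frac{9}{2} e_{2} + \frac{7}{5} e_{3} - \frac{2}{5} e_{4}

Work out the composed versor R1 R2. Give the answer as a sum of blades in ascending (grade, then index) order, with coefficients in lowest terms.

Distribute over the terms of R1 (each basis-blade product reordered to ascending indices, repeated generators contracted through their squares):
(\frac{3}{2} e_{1}) R2 = -\frac{507}{20} e_{1} + \frac{3}{4} e_{2} - \frac{453}{20} e_{3} - 6 e_{4} - \frac{693}{20} e_{123} - 9 e_{124} - \frac{27}{5} e_{134}
(\frac{9}{2} e_{2}) R2 = -\frac{9}{4} e_{1} - \frac{1521}{20} e_{2} - \frac{2079}{20} e_{3} - 27 e_{4} + \frac{1359}{20} e_{123} + 18 e_{124} - \frac{81}{5} e_{234}
(\frac{7}{5} e_{3}) R2 = \frac{1057}{50} e_{1} + \frac{1617}{50} e_{2} - \frac{1183}{50} e_{3} - \frac{126}{25} e_{4} + \frac{7}{10} e_{123} + \frac{28}{5} e_{134} + \frac{42}{5} e_{234}
(-\frac{2}{5} e_{4}) R2 = -\frac{8}{5} e_{1} - \frac{12}{5} e_{2} - \frac{36}{25} e_{3} + \frac{169}{25} e_{4} - \frac{1}{5} e_{124} + \frac{151}{25} e_{134} + \frac{231}{25} e_{234}
Summing the partial products and collecting blades:
Answer: -\frac{403}{50} e_{1} - \frac{1134}{25} e_{2} - \frac{1517}{10} e_{3} - \frac{782}{25} e_{4} + 34 e_{123} + \frac{44}{5} e_{124} + \frac{156}{25} e_{134} + \frac{36}{25} e_{234}


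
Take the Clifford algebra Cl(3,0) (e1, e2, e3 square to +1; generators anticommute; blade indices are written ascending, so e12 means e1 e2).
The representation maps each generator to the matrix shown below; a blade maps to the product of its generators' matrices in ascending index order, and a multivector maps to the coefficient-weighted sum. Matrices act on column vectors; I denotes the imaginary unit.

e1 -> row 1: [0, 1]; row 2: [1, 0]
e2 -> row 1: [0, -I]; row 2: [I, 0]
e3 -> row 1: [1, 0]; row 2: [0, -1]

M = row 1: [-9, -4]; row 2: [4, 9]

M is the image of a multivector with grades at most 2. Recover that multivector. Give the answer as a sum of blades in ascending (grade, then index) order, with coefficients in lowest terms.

Method: 1, rho(e1), rho(e2), rho(e3) form a trace-orthogonal basis of the 2x2 complex matrices (tr(X Y) = 2 if X = Y, else 0), so M = m0*1 + m1*rho(e1) + m2*rho(e2) + m3*rho(e3) with m0 = tr(M)/2 = 0, m1 = tr(M rho(e1))/2 = 0, m2 = tr(M rho(e2))/2 = -4*I, m3 = tr(M rho(e3))/2 = -9.
Multiplying table entries, the bivector images are rho(e12) = I*rho(e3), rho(e13) = -I*rho(e2), rho(e23) = I*rho(e1); with real blade coefficients the real parts of m0..m3 are the coefficients of 1, e1, e2, e3 and the imaginary parts give the bivectors (e23: Im m1, e13: -Im m2, e12: Im m3).
Answer: -9*e3 + 4*e13


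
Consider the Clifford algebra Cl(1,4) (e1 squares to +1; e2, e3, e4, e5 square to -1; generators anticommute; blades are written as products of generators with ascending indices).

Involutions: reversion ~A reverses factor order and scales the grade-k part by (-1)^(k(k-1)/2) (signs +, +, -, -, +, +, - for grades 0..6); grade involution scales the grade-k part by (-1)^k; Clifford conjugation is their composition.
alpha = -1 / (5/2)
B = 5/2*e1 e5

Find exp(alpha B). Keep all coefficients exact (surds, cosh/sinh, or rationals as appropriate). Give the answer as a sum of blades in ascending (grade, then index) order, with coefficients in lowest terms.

B^2 = (5/2)^2*(e1 e5)^2 = 25/4*(+1) = 25/4 (a basis 2-blade squares to minus the product of its generators' squares).
B^2 = 25/4 — the series telescopes hyperbolically here: l = 5/2, alpha*l = -1, so exp(alpha B) = cosh(-1) + (sinh(-1)/(5/2))*B = cosh(1) + (-2*sinh(1)/5)*B.
Answer: cosh(1) - sinh(1)*e1 e5


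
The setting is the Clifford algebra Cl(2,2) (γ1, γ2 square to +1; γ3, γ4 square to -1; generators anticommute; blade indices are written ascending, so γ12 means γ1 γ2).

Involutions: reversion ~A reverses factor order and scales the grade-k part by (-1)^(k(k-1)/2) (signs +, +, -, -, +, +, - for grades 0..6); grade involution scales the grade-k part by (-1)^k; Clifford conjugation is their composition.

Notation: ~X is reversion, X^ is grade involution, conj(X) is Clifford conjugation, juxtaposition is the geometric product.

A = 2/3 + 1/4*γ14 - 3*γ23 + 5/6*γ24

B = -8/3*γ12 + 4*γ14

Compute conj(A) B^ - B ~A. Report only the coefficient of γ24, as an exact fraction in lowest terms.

first term: -1 + 14/9*γ12 + 8*γ13 + 4/9*γ14 + 2/3*γ24 + 12*γ1234
second term: -1 - 46/9*γ12 - 8*γ13 + 44/9*γ14 - 2/3*γ24 + 12*γ1234
Answer: 4/3


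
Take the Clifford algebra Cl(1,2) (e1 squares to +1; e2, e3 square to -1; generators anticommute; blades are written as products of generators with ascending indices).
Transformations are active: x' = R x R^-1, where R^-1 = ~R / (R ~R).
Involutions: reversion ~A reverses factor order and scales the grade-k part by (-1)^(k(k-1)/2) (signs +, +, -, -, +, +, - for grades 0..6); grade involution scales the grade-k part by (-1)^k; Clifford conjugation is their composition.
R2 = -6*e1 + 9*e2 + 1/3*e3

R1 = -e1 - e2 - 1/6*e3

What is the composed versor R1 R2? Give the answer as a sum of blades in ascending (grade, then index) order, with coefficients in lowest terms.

Distribute over the terms of R1 (each basis-blade product reordered to ascending indices, repeated generators contracted through their squares):
(-e1) R2 = 6 - 9*e1 e2 - 1/3*e1 e3
(-e2) R2 = 9 - 6*e1 e2 - 1/3*e2 e3
(-1/6*e3) R2 = 1/18 - e1 e3 + 3/2*e2 e3
Summing the partial products and collecting blades:
Answer: 271/18 - 15*e1 e2 - 4/3*e1 e3 + 7/6*e2 e3


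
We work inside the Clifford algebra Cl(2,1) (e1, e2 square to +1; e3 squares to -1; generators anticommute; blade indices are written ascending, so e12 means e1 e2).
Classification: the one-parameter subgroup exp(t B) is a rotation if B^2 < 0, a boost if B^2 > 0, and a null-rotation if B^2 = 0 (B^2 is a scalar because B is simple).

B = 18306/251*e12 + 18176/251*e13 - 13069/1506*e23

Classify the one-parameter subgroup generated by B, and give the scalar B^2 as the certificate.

B^2 term by term: the squares give (18306/251)^2*(e12)^2 + (18176/251)^2*(e13)^2 + (-13069/1506)^2*(e23)^2 = 335109636/63001*(-1) + 330366976/63001*(+1) + 170798761/2268036*(+1) = 1/36 (each basis 2-blade squares to minus the product of its generators' squares); cross terms between blades sharing an index anticommute and cancel. So B^2 = 1/36.
Answer: boost, certificate B^2 = 1/36. No conjugation can change B^2 = 1/36; the sign gives the class.


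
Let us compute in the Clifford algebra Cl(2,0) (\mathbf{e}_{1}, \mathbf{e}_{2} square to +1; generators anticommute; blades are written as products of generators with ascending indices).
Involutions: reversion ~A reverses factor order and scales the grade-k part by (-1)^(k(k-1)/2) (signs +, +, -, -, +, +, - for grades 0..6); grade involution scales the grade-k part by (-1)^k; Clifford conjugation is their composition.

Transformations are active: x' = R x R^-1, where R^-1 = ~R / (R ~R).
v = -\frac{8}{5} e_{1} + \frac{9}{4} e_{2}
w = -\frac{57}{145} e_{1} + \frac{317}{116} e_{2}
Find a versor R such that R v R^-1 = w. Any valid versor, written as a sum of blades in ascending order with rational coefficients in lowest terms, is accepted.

Take R = v + w = -\frac{289}{145} e_{1} + \frac{289}{58} e_{2}. Because q(v) = q(w) = \frac{3049}{400}, conjugation by R sends v exactly to w.
Answer: -\frac{289}{145} e_{1} + \frac{289}{58} e_{2}


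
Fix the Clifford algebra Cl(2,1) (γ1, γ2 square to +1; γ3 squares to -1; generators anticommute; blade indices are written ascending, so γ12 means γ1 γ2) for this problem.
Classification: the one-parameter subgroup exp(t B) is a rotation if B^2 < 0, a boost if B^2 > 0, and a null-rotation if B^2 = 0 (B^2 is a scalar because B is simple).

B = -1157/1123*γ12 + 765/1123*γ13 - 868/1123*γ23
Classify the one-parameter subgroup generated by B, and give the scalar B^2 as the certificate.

B^2 term by term: the squares give (-1157/1123)^2*(γ12)^2 + (765/1123)^2*(γ13)^2 + (-868/1123)^2*(γ23)^2 = 1338649/1261129*(-1) + 585225/1261129*(+1) + 753424/1261129*(+1) = 0 (each basis 2-blade squares to minus the product of its generators' squares); cross terms between blades sharing an index anticommute and cancel. So B^2 = 0.
Answer: null-rotation, certificate B^2 = 0. Key observation: B^2 = 0 is a conjugation invariant, so its sign decides the class regardless of the surface form of B.


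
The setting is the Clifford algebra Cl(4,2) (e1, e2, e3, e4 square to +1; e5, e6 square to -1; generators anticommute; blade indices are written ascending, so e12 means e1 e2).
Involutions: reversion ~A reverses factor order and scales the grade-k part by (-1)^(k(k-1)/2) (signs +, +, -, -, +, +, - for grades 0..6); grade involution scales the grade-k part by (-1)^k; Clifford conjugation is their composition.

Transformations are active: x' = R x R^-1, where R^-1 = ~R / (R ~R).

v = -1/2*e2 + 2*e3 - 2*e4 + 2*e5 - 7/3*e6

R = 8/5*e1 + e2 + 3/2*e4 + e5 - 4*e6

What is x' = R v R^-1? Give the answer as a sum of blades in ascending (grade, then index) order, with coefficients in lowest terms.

~R = 8/5*e1 + e2 + 3/2*e4 + e5 - 4*e6, and R ~R = -1119/100, so R^-1 = ~R / (-1119/100).
R v = -89/6 - 4/5*e12 + 16/5*e13 - 16/5*e14 + 16/5*e15 - 56/15*e16 + 2*e23 - 5/4*e24 + 5/2*e25 - 13/3*e26 - 3*e34 - 2*e35 + 8*e36 + 5*e45 - 23/2*e46 + 17/3*e56
Answer: 14240/3357*e1 + 21157/6714*e2 - 2*e3 + 6688/1119*e4 + 2186/3357*e5 - 27767/3357*e6


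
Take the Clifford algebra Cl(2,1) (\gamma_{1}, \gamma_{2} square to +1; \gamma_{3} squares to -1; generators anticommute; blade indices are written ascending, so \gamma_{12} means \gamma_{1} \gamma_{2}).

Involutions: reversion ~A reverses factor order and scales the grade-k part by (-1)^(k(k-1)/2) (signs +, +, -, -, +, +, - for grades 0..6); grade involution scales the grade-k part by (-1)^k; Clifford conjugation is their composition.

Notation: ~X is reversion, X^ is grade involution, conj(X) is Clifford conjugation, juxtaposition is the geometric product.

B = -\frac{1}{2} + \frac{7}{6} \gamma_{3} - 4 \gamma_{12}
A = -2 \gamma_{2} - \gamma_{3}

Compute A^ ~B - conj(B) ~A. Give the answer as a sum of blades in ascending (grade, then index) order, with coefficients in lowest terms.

first term: -\frac{7}{6} - 8 \gamma_{1} - \gamma_{2} - \frac{1}{2} \gamma_{3} + \frac{7}{3} \gamma_{23} + 4 \gamma_{123}
second term: -\frac{7}{6} - 8 \gamma_{1} + \gamma_{2} + \frac{1}{2} \gamma_{3} - \frac{7}{3} \gamma_{23} - 4 \gamma_{123}
Answer: -2 \gamma_{2} - \gamma_{3} + \frac{14}{3} \gamma_{23} + 8 \gamma_{123}


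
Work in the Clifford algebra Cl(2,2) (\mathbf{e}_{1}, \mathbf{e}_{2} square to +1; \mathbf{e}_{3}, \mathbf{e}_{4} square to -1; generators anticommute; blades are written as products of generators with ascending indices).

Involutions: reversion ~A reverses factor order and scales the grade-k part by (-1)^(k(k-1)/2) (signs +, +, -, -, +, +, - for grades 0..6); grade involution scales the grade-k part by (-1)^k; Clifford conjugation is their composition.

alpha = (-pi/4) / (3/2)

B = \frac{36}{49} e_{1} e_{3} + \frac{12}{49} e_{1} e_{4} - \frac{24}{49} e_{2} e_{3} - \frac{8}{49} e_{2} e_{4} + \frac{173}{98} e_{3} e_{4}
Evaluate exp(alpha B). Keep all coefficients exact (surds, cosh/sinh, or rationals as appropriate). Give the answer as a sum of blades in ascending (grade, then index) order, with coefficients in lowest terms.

B^2 term by term: the squares give (\frac{36}{49})^2*(e_{1} e_{3})^2 + (\frac{12}{49})^2*(e_{1} e_{4})^2 + (-\frac{24}{49})^2*(e_{2} e_{3})^2 + (-\frac{8}{49})^2*(e_{2} e_{4})^2 + (\frac{173}{98})^2*(e_{3} e_{4})^2 = \frac{1296}{2401}*(+1) + \frac{144}{2401}*(+1) + \frac{576}{2401}*(+1) + \frac{64}{2401}*(+1) + \frac{29929}{9604}*(-1) = -\frac{9}{4} (each basis 2-blade squares to minus the product of its generators' squares); cross terms between blades sharing an index anticommute and cancel; the commuting (index-disjoint) pairs give grade-4 terms 2*c*c'*(blade product), which cancel blade by blade — e_{1} e_{2} e_{3} e_{4}: \frac{576}{2401} - \frac{576}{2401} = 0 — confirming B is simple. So B^2 = -\frac{9}{4}.
B^2 = -\frac{9}{4} — circular case — the even/odd split gives cos and sin: l = \frac{3}{2}, alpha*l = - \frac{\pi}{4}, so exp(alpha B) = cos(- \frac{\pi}{4}) + (sin(- \frac{\pi}{4})/(\frac{3}{2}))*B = \frac{\sqrt{2}}{2} + (- \frac{\sqrt{2}}{3})*B.
Answer: \frac{\sqrt{2}}{2} - \frac{12 \sqrt{2}}{49} e_{1} e_{3} - \frac{4 \sqrt{2}}{49} e_{1} e_{4} + \frac{8 \sqrt{2}}{49} e_{2} e_{3} + \frac{8 \sqrt{2}}{147} e_{2} e_{4} - \frac{173 \sqrt{2}}{294} e_{3} e_{4}


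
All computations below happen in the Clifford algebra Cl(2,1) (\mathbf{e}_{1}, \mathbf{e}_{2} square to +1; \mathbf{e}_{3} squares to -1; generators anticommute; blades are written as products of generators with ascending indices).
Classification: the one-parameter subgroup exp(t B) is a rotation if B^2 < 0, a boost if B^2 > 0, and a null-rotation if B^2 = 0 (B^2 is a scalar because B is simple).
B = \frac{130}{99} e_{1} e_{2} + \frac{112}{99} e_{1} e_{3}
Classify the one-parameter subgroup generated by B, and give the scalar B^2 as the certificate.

B^2 term by term: the squares give (\frac{130}{99})^2*(e_{1} e_{2})^2 + (\frac{112}{99})^2*(e_{1} e_{3})^2 = \frac{16900}{9801}*(-1) + \frac{12544}{9801}*(+1) = -\frac{4}{9} (each basis 2-blade squares to minus the product of its generators' squares); cross terms between blades sharing an index anticommute and cancel. So B^2 = -\frac{4}{9}.
Answer: rotation, certificate B^2 = -\frac{4}{9}. One invariant decides it: the square -\frac{4}{9} survives every conjugation, and its sign is exactly the classification.
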